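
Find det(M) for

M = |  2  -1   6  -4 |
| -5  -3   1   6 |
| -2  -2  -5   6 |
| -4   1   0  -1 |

Expand along row 4 (it has 1 zero):
  − (-4) · M_41   where M_41 = det([-1 6 -4; -3 1 6; -2 -5 6]) = -68
  + (1) · M_42   where M_42 = det([2 6 -4; -5 1 6; -2 -5 6]) = 72
  + (-1) · M_44   where M_44 = det([2 -1 6; -5 -3 1; -2 -2 -5]) = 85
det = (-1)·(-4)·(-68) + (+1)·(1)·(72) + (+1)·(-1)·(85) = -285

-285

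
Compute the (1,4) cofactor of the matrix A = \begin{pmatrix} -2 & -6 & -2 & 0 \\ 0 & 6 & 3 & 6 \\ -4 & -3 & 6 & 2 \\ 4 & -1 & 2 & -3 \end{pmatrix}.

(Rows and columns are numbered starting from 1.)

-240

Delete row 1 and column 4; the remaining 3×3 submatrix is [0 6 3; -4 -3 6; 4 -1 2].
Its determinant is 240.
The cofactor carries sign (−1)^(1+4) = −1, so C_{1,4} = −(240) = -240.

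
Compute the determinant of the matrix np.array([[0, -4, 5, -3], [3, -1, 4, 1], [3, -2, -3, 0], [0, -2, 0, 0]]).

The determinant is -156.

Expand along row 4 (it has 3 zeros):
  + (-2) · M_42   where M_42 = det([0 5 -3; 3 4 1; 3 -3 0]) = 78
det = (+1)·(-2)·(78) = -156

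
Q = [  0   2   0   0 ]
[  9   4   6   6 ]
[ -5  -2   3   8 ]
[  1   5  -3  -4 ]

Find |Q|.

Expand along row 1 (it has 3 zeros):
  − (2) · M_12   where M_12 = det([9 6 6; -5 3 8; 1 -3 -4]) = 108
det = (-1)·(2)·(108) = -216

-216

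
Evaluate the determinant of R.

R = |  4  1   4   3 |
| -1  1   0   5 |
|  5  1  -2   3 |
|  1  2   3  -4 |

det(R) = 434

Expand along row 2 (it has 1 zero):
  − (-1) · M_21   where M_21 = det([1 4 3; 1 -2 3; 2 3 -4]) = 60
  + (1) · M_22   where M_22 = det([4 4 3; 5 -2 3; 1 3 -4]) = 139
  + (5) · M_24   where M_24 = det([4 1 4; 5 1 -2; 1 2 3]) = 47
det = (-1)·(-1)·(60) + (+1)·(1)·(139) + (+1)·(5)·(47) = 434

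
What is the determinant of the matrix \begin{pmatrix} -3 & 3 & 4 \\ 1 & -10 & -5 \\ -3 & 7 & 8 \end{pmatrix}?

64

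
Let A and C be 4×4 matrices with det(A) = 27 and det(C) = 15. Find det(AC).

det(AC) = 405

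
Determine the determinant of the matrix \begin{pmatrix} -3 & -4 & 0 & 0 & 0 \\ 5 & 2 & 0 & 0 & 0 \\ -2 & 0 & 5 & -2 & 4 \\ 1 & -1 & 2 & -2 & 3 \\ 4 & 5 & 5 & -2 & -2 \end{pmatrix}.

The determinant is 504.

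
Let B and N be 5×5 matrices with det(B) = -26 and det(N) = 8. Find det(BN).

|BN| = -208

det(BN) = det(B)·det(N) = (-26)·(8) = -208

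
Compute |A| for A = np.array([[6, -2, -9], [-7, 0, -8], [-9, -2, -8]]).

Expand along column 2:
  − (-2) · |-7 -8; -9 -8| = −(-2)·(56 − 72) = -32
  − (-2) · |6 -9; -7 -8| = −(-2)·(-48 − 63) = -222
Sum: (-32) + (-222) = -254

-254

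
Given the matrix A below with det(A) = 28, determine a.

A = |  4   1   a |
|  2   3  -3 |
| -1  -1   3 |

Expanding along the column containing a, det(A) is linear in a: det(A) = (1)·a + (21).
Set (1)·a + (21) = 28  ⇒  (1)·a = 7  ⇒  a = 7.

7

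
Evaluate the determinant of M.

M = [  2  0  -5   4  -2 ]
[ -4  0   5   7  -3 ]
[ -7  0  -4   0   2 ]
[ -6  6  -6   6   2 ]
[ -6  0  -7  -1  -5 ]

-22836

Expand along column 2 (it has 4 zeros):
  + (6) · M_42   where M_42 = det([2 -5 4 -2; -4 5 7 -3; -7 -4 0 2; -6 -7 -1 -5]) = -3806
det = (+1)·(6)·(-3806) = -22836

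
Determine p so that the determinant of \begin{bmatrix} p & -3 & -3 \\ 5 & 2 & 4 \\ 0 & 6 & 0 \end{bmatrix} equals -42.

-2

Expanding along the row containing p, det(A) is linear in p: det(A) = (-24)·p + (-90).
Set (-24)·p + (-90) = -42  ⇒  (-24)·p = 48  ⇒  p = -2.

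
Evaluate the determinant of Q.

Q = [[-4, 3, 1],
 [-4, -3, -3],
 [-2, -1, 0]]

28

Expand along row 3:
  + (-2) · |3 1; -3 -3| = (-2)·(-9 − (-3)) = 12
  − (-1) · |-4 1; -4 -3| = −(-1)·(12 − (-4)) = 16
Sum: (12) + (16) = 28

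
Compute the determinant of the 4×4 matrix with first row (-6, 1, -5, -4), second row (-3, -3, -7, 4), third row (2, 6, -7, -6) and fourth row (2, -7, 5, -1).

Expand along row 1:
  + (-6) · M_11   where M_11 = det([-3 -7 4; 6 -7 -6; -7 5 -1]) = -523
  − (1) · M_12   where M_12 = det([-3 -7 4; 2 -7 -6; 2 5 -1]) = 55
  + (-5) · M_13   where M_13 = det([-3 -3 4; 2 6 -6; 2 -7 -1]) = 70
  − (-4) · M_14   where M_14 = det([-3 -3 -7; 2 6 -7; 2 -7 5]) = 311
det = (+1)·(-6)·(-523) + (-1)·(1)·(55) + (+1)·(-5)·(70) + (-1)·(-4)·(311) = 3977

3977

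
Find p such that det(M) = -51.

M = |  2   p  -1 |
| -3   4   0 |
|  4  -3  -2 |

Expanding along the row containing p, det(M) is linear in p: det(M) = (-6)·p + (-9).
Set (-6)·p + (-9) = -51  ⇒  (-6)·p = -42  ⇒  p = 7.

p = 7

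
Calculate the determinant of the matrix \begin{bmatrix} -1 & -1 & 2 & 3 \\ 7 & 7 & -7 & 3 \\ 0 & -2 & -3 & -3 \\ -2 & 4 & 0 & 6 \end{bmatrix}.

Expand along row 3 (it has 1 zero):
  − (-2) · M_32   where M_32 = det([-1 2 3; 7 -7 3; -2 0 6]) = -96
  + (-3) · M_33   where M_33 = det([-1 -1 3; 7 7 3; -2 4 6]) = 144
  − (-3) · M_34   where M_34 = det([-1 -1 2; 7 7 -7; -2 4 0]) = 42
det = (-1)·(-2)·(-96) + (+1)·(-3)·(144) + (-1)·(-3)·(42) = -498

The determinant is -498.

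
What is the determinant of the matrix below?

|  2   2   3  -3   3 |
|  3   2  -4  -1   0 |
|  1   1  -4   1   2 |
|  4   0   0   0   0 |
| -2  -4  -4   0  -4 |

Expand along row 4 (it has 4 zeros):
  − (4) · M_41   where M_41 = det([2 3 -3 3; 2 -4 -1 0; 1 -4 1 2; -4 -4 0 -4]) = -232
det = (-1)·(4)·(-232) = 928

928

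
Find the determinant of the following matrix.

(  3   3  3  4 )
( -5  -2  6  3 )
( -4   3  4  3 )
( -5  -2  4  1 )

The determinant is 62.

Expand along row 1:
  + (3) · M_11   where M_11 = det([-2 6 3; 3 4 3; -2 4 1]) = 22
  − (3) · M_12   where M_12 = det([-5 6 3; -4 4 3; -5 4 1]) = -14
  + (3) · M_13   where M_13 = det([-5 -2 3; -4 3 3; -5 -2 1]) = 46
  − (4) · M_14   where M_14 = det([-5 -2 6; -4 3 4; -5 -2 4]) = 46
det = (+1)·(3)·(22) + (-1)·(3)·(-14) + (+1)·(3)·(46) + (-1)·(4)·(46) = 62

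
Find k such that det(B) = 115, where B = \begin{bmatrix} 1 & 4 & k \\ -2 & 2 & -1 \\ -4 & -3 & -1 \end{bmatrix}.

Expanding along the column containing k, det(B) is linear in k: det(B) = (14)·k + (3).
Set (14)·k + (3) = 115  ⇒  (14)·k = 112  ⇒  k = 8.

8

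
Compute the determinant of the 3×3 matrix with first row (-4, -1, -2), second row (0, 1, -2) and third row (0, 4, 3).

-44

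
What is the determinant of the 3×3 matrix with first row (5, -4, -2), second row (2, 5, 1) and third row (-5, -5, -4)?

-117

Expand along column 1:
  + 5 · |5 1; -5 -4| = 5·(-20 − (-5)) = -75
  − 2 · |-4 -2; -5 -4| = −2·(16 − 10) = -12
  + (-5) · |-4 -2; 5 1| = (-5)·(-4 − (-10)) = -30
Sum: (-75) + (-12) + (-30) = -117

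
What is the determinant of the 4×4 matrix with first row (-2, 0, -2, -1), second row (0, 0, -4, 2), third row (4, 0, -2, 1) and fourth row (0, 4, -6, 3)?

The determinant is -128.

Expand along column 2 (it has 3 zeros):
  + (4) · M_42   where M_42 = det([-2 -2 -1; 0 -4 2; 4 -2 1]) = -32
det = (+1)·(4)·(-32) = -128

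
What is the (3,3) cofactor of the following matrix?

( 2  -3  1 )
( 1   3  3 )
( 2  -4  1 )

Delete row 3 and column 3; the remaining 2×2 submatrix is [2 -3; 1 3].
Its determinant is 2·3 − (-3)·1 = 9.
The cofactor carries sign (−1)^(3+3) = +1, so C_{3,3} = +(9) = 9.

9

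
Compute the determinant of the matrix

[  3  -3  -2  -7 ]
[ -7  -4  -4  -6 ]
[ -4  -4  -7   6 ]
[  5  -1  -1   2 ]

Expand along row 1:
  + (3) · M_11   where M_11 = det([-4 -4 -6; -4 -7 6; -1 -1 2]) = 42
  − (-3) · M_12   where M_12 = det([-7 -4 -6; -4 -7 6; 5 -1 2]) = -330
  + (-2) · M_13   where M_13 = det([-7 -4 -6; -4 -4 6; 5 -1 2]) = -282
  − (-7) · M_14   where M_14 = det([-7 -4 -4; -4 -4 -7; 5 -1 -1]) = 81
det = (+1)·(3)·(42) + (-1)·(-3)·(-330) + (+1)·(-2)·(-282) + (-1)·(-7)·(81) = 267

267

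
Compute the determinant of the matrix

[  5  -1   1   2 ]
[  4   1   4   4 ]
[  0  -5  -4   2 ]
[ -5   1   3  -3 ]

-356

Expand along row 3 (it has 1 zero):
  − (-5) · M_32   where M_32 = det([5 1 2; 4 4 4; -5 3 -3]) = -64
  + (-4) · M_33   where M_33 = det([5 -1 2; 4 1 4; -5 1 -3]) = -9
  − (2) · M_34   where M_34 = det([5 -1 1; 4 1 4; -5 1 3]) = 36
det = (-1)·(-5)·(-64) + (+1)·(-4)·(-9) + (-1)·(2)·(36) = -356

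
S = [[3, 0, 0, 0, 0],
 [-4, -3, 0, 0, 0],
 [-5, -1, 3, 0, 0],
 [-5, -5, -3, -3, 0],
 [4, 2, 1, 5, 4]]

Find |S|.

The determinant is 324.

S is lower triangular, so det(S) is the product of the diagonal entries:
det = (3) · (-3) · (3) · (-3) · (4) = 324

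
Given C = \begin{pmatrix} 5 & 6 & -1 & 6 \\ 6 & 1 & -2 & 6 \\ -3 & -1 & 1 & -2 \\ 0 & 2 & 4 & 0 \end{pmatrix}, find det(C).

Expand along row 4 (it has 2 zeros):
  + (2) · M_42   where M_42 = det([5 -1 6; 6 -2 6; -3 1 -2]) = -4
  − (4) · M_43   where M_43 = det([5 6 6; 6 1 6; -3 -1 -2]) = -34
det = (+1)·(2)·(-4) + (-1)·(4)·(-34) = 128

|C| = 128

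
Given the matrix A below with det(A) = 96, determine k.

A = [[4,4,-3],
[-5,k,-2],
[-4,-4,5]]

k = 7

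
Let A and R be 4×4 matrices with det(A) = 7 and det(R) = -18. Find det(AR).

det(AR) = det(A)·det(R) = (7)·(-18) = -126

-126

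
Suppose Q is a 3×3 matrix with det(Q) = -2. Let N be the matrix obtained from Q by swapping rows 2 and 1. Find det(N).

Swapping two rows multiplies the determinant by −1.
det(N) = (-1)·(-2) = 2

2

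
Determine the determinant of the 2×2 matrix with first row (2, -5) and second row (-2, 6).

The determinant is 2.

det = 2·6 − (-5)·(-2) = 12 − 10 = 2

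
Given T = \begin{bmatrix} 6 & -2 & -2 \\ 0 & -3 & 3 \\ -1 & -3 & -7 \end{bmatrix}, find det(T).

Expand along row 2:
  + (-3) · |6 -2; -1 -7| = (-3)·(-42 − 2) = 132
  − 3 · |6 -2; -1 -3| = −3·(-18 − 2) = 60
Sum: (132) + (60) = 192

192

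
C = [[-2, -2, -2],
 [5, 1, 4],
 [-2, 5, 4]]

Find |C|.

Expand along column 1:
  + (-2) · |1 4; 5 4| = (-2)·(4 − 20) = 32
  − 5 · |-2 -2; 5 4| = −5·(-8 − (-10)) = -10
  + (-2) · |-2 -2; 1 4| = (-2)·(-8 − (-2)) = 12
Sum: (32) + (-10) + (12) = 34

34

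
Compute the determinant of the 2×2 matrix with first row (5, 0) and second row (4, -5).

det = 5·(-5) − 0·4 = -25 − 0 = -25

-25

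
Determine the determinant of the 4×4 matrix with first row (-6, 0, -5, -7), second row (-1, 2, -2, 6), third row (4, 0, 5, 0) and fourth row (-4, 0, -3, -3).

Expand along column 2 (it has 3 zeros):
  + (2) · M_22   where M_22 = det([-6 -5 -7; 4 5 0; -4 -3 -3]) = -26
det = (+1)·(2)·(-26) = -52

-52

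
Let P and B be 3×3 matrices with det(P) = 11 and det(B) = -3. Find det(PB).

|PB| = -33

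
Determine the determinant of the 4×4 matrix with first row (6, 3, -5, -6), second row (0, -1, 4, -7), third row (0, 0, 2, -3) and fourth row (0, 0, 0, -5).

The matrix is upper triangular, so the determinant is the product of the diagonal entries:
det = (6) · (-1) · (2) · (-5) = 60

The determinant is 60.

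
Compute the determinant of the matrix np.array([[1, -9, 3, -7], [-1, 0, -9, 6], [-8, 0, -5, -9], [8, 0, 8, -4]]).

Expand along column 2 (it has 3 zeros):
  − (-9) · M_12   where M_12 = det([-1 -9 6; -8 -5 -9; 8 8 -4]) = 700
det = (-1)·(-9)·(700) = 6300

6300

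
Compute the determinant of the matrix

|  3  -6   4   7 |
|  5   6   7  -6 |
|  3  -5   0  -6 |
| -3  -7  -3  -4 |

2917

Expand along row 3 (it has 1 zero):
  + (3) · M_31   where M_31 = det([-6 4 7; 6 7 -6; -7 -3 -4]) = 757
  − (-5) · M_32   where M_32 = det([3 4 7; 5 7 -6; -3 -3 -4]) = 56
  − (-6) · M_34   where M_34 = det([3 -6 4; 5 6 7; -3 -7 -3]) = 61
det = (+1)·(3)·(757) + (-1)·(-5)·(56) + (-1)·(-6)·(61) = 2917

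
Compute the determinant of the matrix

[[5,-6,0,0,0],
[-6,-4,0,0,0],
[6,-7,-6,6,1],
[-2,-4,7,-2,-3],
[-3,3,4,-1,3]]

8008

The matrix is block lower-triangular with a 2×2 block and a 3×3 block on the diagonal, so its determinant equals the product of the determinants of the diagonal blocks.
det of the 2×2 block = -56
det of the 3×3 block = -143
det = (-56)·(-143) = 8008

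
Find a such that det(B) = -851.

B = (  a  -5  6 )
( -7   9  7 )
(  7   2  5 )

a = 1

Expanding along the column containing a, det(B) is linear in a: det(B) = (31)·a + (-882).
Set (31)·a + (-882) = -851  ⇒  (31)·a = 31  ⇒  a = 1.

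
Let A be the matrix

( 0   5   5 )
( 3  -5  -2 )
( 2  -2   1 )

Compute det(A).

The determinant is -15.

Expand along row 1:
  − 5 · |3 -2; 2 1| = −5·(3 − (-4)) = -35
  + 5 · |3 -5; 2 -2| = 5·(-6 − (-10)) = 20
Sum: (-35) + (20) = -15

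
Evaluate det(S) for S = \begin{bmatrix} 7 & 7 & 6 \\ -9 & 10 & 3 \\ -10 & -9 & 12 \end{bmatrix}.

Expand along row 1:
  + 7 · |10 3; -9 12| = 7·(120 − (-27)) = 1029
  − 7 · |-9 3; -10 12| = −7·(-108 − (-30)) = 546
  + 6 · |-9 10; -10 -9| = 6·(81 − (-100)) = 1086
Sum: (1029) + (546) + (1086) = 2661

2661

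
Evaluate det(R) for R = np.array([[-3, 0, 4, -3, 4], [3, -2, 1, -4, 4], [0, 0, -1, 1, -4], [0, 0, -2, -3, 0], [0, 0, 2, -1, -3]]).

R is block upper-triangular with a 2×2 block and a 3×3 block on the diagonal, so its determinant equals the product of the determinants of the diagonal blocks.
det of the 2×2 block = 6
det of the 3×3 block = -47
det = (6)·(-47) = -282

The determinant is -282.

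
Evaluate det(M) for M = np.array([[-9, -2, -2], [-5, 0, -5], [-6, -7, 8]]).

105

Expand along row 2:
  − (-5) · |-2 -2; -7 8| = −(-5)·(-16 − 14) = -150
  − (-5) · |-9 -2; -6 -7| = −(-5)·(63 − 12) = 255
Sum: (-150) + (255) = 105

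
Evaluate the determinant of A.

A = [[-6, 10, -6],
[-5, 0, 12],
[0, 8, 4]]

Expand along row 2:
  − (-5) · |10 -6; 8 4| = −(-5)·(40 − (-48)) = 440
  − 12 · |-6 10; 0 8| = −12·(-48 − 0) = 576
Sum: (440) + (576) = 1016

The determinant is 1016.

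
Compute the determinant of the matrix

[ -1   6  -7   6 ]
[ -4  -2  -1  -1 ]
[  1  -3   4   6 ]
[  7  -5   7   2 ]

873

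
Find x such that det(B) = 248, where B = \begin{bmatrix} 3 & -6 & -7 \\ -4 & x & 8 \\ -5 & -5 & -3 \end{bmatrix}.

Expanding along the row containing x, det(B) is linear in x: det(B) = (-44)·x + (292).
Set (-44)·x + (292) = 248  ⇒  (-44)·x = -44  ⇒  x = 1.

x = 1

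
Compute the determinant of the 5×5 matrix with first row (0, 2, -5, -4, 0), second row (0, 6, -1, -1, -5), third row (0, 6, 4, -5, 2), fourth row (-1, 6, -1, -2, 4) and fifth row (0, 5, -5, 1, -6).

Expand along column 1 (it has 4 zeros):
  − (-1) · M_41   where M_41 = det([2 -5 -4 0; 6 -1 -1 -5; 6 4 -5 2; 5 -5 1 -6]) = -519
det = (-1)·(-1)·(-519) = -519

The determinant is -519.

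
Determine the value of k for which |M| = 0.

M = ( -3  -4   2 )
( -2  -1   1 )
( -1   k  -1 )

Expanding along the column containing k, det(M) is linear in k: det(M) = (-1)·k + (7).
Set (-1)·k + (7) = 0  ⇒  (-1)·k = -7  ⇒  k = 7.

k = 7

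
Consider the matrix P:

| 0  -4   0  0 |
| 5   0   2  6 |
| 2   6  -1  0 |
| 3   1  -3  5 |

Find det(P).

Expand along row 1 (it has 3 zeros):
  − (-4) · M_12   where M_12 = det([5 2 6; 2 -1 0; 3 -3 5]) = -63
det = (-1)·(-4)·(-63) = -252

det(P) = -252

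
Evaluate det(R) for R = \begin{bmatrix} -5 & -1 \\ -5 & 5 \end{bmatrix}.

det(R) = (-5)·5 − (-1)·(-5) = -25 − 5 = -30

-30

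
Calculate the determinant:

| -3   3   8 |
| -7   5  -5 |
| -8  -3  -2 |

The determinant is 641.

Expand along column 1:
  + (-3) · |5 -5; -3 -2| = (-3)·(-10 − 15) = 75
  − (-7) · |3 8; -3 -2| = −(-7)·(-6 − (-24)) = 126
  + (-8) · |3 8; 5 -5| = (-8)·(-15 − 40) = 440
Sum: (75) + (126) + (440) = 641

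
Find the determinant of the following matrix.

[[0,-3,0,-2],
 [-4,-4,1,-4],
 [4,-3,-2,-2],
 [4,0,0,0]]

Expand along row 4 (it has 3 zeros):
  − (4) · M_41   where M_41 = det([-3 0 -2; -4 1 -4; -3 -2 -2]) = 8
det = (-1)·(4)·(8) = -32

The determinant is -32.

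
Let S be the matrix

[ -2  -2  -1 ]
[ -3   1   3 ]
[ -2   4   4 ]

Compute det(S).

|S| = 14

Expand along column 1:
  + (-2) · |1 3; 4 4| = (-2)·(4 − 12) = 16
  − (-3) · |-2 -1; 4 4| = −(-3)·(-8 − (-4)) = -12
  + (-2) · |-2 -1; 1 3| = (-2)·(-6 − (-1)) = 10
Sum: (16) + (-12) + (10) = 14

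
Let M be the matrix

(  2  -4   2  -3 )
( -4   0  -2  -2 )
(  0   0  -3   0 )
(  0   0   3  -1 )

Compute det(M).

M is block upper-triangular with a 2×2 block and a 2×2 block on the diagonal, so its determinant equals the product of the determinants of the diagonal blocks.
det of the 2×2 block = -16
det of the 2×2 block = 3
det = (-16)·(3) = -48

det(M) = -48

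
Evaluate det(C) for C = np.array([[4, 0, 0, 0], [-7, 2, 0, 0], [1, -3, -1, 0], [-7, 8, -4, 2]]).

The determinant is -16.

C is lower triangular, so det(C) is the product of the diagonal entries:
det = (4) · (2) · (-1) · (2) = -16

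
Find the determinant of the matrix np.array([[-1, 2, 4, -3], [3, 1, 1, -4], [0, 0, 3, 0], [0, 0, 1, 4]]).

-84

The matrix is block upper-triangular with a 2×2 block and a 2×2 block on the diagonal, so its determinant equals the product of the determinants of the diagonal blocks.
det of the 2×2 block = -7
det of the 2×2 block = 12
det = (-7)·(12) = -84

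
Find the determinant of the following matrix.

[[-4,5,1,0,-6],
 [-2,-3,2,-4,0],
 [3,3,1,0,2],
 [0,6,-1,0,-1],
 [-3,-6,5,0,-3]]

-312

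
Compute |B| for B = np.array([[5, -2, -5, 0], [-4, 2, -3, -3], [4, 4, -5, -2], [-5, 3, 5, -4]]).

Expand along row 1 (it has 1 zero):
  + (5) · M_11   where M_11 = det([2 -3 -3; 4 -5 -2; 3 5 -4]) = -75
  − (-2) · M_12   where M_12 = det([-4 -3 -3; 4 -5 -2; -5 5 -4]) = -183
  + (-5) · M_13   where M_13 = det([-4 2 -3; 4 4 -2; -5 3 -4]) = -4
det = (+1)·(5)·(-75) + (-1)·(-2)·(-183) + (+1)·(-5)·(-4) = -721

-721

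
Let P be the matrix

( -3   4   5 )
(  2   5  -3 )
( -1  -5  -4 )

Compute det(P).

Expand along column 1:
  + (-3) · |5 -3; -5 -4| = (-3)·(-20 − 15) = 105
  − 2 · |4 5; -5 -4| = −2·(-16 − (-25)) = -18
  + (-1) · |4 5; 5 -3| = (-1)·(-12 − 25) = 37
Sum: (105) + (-18) + (37) = 124

det(P) = 124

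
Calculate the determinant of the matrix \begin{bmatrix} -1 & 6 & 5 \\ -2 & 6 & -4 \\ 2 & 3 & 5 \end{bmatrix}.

-120

Expand along row 1:
  + (-1) · |6 -4; 3 5| = (-1)·(30 − (-12)) = -42
  − 6 · |-2 -4; 2 5| = −6·(-10 − (-8)) = 12
  + 5 · |-2 6; 2 3| = 5·(-6 − 12) = -90
Sum: (-42) + (12) + (-90) = -120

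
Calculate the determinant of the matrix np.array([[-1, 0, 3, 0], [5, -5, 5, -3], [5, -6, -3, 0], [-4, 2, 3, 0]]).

90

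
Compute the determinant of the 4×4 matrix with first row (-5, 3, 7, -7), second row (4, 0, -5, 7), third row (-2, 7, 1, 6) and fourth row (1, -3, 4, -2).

Expand along row 2 (it has 1 zero):
  − (4) · M_21   where M_21 = det([3 7 -7; 7 1 6; -3 4 -2]) = -323
  − (-5) · M_23   where M_23 = det([-5 3 -7; -2 7 6; 1 -3 -2]) = -7
  + (7) · M_24   where M_24 = det([-5 3 7; -2 7 1; 1 -3 4]) = -135
det = (-1)·(4)·(-323) + (-1)·(-5)·(-7) + (+1)·(7)·(-135) = 312

312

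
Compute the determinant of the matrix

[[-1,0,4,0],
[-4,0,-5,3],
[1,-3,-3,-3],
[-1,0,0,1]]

Expand along column 2 (it has 3 zeros):
  − (-3) · M_32   where M_32 = det([-1 4 0; -4 -5 3; -1 0 1]) = 9
det = (-1)·(-3)·(9) = 27

27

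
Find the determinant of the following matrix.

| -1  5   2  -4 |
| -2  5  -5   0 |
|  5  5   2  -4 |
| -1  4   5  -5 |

-30

Expand along row 2 (it has 1 zero):
  − (-2) · M_21   where M_21 = det([5 2 -4; 5 2 -4; 4 5 -5]) = 0
  + (5) · M_22   where M_22 = det([-1 2 -4; 5 2 -4; -1 5 -5]) = -60
  − (-5) · M_23   where M_23 = det([-1 5 -4; 5 5 -4; -1 4 -5]) = 54
det = (-1)·(-2)·(0) + (+1)·(5)·(-60) + (-1)·(-5)·(54) = -30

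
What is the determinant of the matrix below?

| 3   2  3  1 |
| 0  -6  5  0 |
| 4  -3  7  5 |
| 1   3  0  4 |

176

Expand along row 2 (it has 2 zeros):
  + (-6) · M_22   where M_22 = det([3 3 1; 4 7 5; 1 0 4]) = 44
  − (5) · M_23   where M_23 = det([3 2 1; 4 -3 5; 1 3 4]) = -88
det = (+1)·(-6)·(44) + (-1)·(5)·(-88) = 176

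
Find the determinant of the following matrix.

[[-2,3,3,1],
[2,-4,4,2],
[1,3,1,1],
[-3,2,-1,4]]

The determinant is 350.

Expand along row 1:
  + (-2) · M_11   where M_11 = det([-4 4 2; 3 1 1; 2 -1 4]) = -70
  − (3) · M_12   where M_12 = det([2 4 2; 1 1 1; -3 -1 4]) = -14
  + (3) · M_13   where M_13 = det([2 -4 2; 1 3 1; -3 2 4]) = 70
  − (1) · M_14   where M_14 = det([2 -4 4; 1 3 1; -3 2 -1]) = 42
det = (+1)·(-2)·(-70) + (-1)·(3)·(-14) + (+1)·(3)·(70) + (-1)·(1)·(42) = 350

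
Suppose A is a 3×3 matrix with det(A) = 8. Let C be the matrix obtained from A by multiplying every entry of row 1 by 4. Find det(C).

Scaling one row by 4 multiplies the determinant by 4.
det(C) = (4)·(8) = 32

det(C) = 32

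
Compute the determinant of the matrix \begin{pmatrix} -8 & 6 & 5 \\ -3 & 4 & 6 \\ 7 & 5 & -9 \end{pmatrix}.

403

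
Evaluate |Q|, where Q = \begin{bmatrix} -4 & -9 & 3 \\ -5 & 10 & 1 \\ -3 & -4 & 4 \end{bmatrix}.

Expand along row 1:
  + (-4) · |10 1; -4 4| = (-4)·(40 − (-4)) = -176
  − (-9) · |-5 1; -3 4| = −(-9)·(-20 − (-3)) = -153
  + 3 · |-5 10; -3 -4| = 3·(20 − (-30)) = 150
Sum: (-176) + (-153) + (150) = -179

-179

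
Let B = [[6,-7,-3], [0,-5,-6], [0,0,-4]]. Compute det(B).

B is upper triangular, so det(B) is the product of the diagonal entries:
det = (6) · (-5) · (-4) = 120

120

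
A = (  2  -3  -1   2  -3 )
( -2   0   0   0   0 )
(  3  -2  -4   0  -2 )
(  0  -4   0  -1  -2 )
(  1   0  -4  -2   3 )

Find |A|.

|A| = -236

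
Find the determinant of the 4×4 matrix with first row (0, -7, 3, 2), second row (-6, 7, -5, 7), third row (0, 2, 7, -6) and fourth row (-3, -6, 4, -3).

Expand along column 1 (it has 2 zeros):
  − (-6) · M_21   where M_21 = det([-7 3 2; 2 7 -6; -6 4 -3]) = 205
  − (-3) · M_41   where M_41 = det([-7 3 2; 7 -5 7; 2 7 -6]) = 419
det = (-1)·(-6)·(205) + (-1)·(-3)·(419) = 2487

2487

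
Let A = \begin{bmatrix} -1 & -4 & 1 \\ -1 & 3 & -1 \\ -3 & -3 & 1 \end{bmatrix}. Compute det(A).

-4

Expand along column 1:
  + (-1) · |3 -1; -3 1| = (-1)·(3 − 3) = 0
  − (-1) · |-4 1; -3 1| = −(-1)·(-4 − (-3)) = -1
  + (-3) · |-4 1; 3 -1| = (-3)·(4 − 3) = -3
Sum: (0) + (-1) + (-3) = -4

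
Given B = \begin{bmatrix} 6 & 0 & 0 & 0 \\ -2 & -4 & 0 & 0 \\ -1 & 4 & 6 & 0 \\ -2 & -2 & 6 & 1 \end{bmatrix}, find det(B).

-144

B is lower triangular, so det(B) is the product of the diagonal entries:
det = (6) · (-4) · (6) · (1) = -144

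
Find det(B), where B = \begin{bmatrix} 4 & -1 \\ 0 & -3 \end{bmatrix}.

det(B) = -12

det(B) = 4·(-3) − (-1)·0 = -12 − 0 = -12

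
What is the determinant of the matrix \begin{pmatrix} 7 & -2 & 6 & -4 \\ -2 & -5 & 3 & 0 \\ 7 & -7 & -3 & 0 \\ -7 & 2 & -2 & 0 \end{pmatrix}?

-1280

Expand along column 4 (it has 3 zeros):
  − (-4) · M_14   where M_14 = det([-2 -5 3; 7 -7 -3; -7 2 -2]) = -320
det = (-1)·(-4)·(-320) = -1280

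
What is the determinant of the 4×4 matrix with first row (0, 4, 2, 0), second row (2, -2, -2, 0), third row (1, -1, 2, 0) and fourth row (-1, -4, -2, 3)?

The determinant is -72.

Expand along column 4 (it has 3 zeros):
  + (3) · M_44   where M_44 = det([0 4 2; 2 -2 -2; 1 -1 2]) = -24
det = (+1)·(3)·(-24) = -72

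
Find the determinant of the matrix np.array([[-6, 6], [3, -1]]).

det = (-6)·(-1) − 6·3 = 6 − 18 = -12

The determinant is -12.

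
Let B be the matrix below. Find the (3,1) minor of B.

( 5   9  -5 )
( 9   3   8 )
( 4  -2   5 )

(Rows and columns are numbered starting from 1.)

Delete row 3 and column 1; the remaining 2×2 submatrix is [9 -5; 3 8].
Its determinant is 9·8 − (-5)·3 = 87.

The minor is 87.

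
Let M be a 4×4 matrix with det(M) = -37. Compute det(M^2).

The determinant is 1369.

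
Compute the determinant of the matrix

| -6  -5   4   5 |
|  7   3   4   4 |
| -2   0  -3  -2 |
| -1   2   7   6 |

-345

Expand along row 3 (it has 1 zero):
  + (-2) · M_31   where M_31 = det([-5 4 5; 3 4 4; 2 7 6]) = 45
  + (-3) · M_33   where M_33 = det([-6 -5 5; 7 3 4; -1 2 6]) = 255
  − (-2) · M_34   where M_34 = det([-6 -5 4; 7 3 4; -1 2 7]) = 255
det = (+1)·(-2)·(45) + (+1)·(-3)·(255) + (-1)·(-2)·(255) = -345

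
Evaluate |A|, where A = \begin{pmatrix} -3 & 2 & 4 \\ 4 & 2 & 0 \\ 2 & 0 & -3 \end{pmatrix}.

Expand along row 2:
  − 4 · |2 4; 0 -3| = −4·(-6 − 0) = 24
  + 2 · |-3 4; 2 -3| = 2·(9 − 8) = 2
Sum: (24) + (2) = 26

det(A) = 26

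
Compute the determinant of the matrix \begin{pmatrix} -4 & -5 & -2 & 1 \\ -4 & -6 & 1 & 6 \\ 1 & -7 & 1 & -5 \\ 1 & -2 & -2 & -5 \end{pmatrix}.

-217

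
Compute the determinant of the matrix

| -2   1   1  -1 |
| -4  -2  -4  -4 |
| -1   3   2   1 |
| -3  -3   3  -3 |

Expand along row 1:
  + (-2) · M_11   where M_11 = det([-2 -4 -4; 3 2 1; -3 3 -3]) = -66
  − (1) · M_12   where M_12 = det([-4 -4 -4; -1 2 1; -3 3 -3]) = 48
  + (1) · M_13   where M_13 = det([-4 -2 -4; -1 3 1; -3 -3 -3]) = -12
  − (-1) · M_14   where M_14 = det([-4 -2 -4; -1 3 2; -3 -3 3]) = -102
det = (+1)·(-2)·(-66) + (-1)·(1)·(48) + (+1)·(1)·(-12) + (-1)·(-1)·(-102) = -30

-30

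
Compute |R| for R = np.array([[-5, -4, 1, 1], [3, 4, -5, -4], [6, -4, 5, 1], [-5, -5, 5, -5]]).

-1335

Expand along row 1:
  + (-5) · M_11   where M_11 = det([4 -5 -4; -4 5 1; -5 5 -5]) = -15
  − (-4) · M_12   where M_12 = det([3 -5 -4; 6 5 1; -5 5 -5]) = -435
  + (1) · M_13   where M_13 = det([3 4 -4; 6 -4 1; -5 -5 -5]) = 375
  − (1) · M_14   where M_14 = det([3 4 -5; 6 -4 5; -5 -5 5]) = 45
det = (+1)·(-5)·(-15) + (-1)·(-4)·(-435) + (+1)·(1)·(375) + (-1)·(1)·(45) = -1335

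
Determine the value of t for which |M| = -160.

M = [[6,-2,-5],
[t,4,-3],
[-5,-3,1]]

Expanding along the row containing t, det(M) is linear in t: det(M) = (17)·t + (-160).
Set (17)·t + (-160) = -160  ⇒  (17)·t = 0  ⇒  t = 0.

t = 0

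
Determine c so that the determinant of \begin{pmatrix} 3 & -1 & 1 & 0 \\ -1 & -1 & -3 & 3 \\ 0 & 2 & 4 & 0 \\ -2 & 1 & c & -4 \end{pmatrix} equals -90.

Expanding along the column containing c, det(A) is linear in c: det(A) = (18)·c + (0).
Set (18)·c + (0) = -90  ⇒  (18)·c = -90  ⇒  c = -5.

c = -5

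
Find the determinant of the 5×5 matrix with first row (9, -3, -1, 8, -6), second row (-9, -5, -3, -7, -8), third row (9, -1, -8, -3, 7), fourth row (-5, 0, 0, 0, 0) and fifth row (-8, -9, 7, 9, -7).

49475

Expand along row 4 (it has 4 zeros):
  − (-5) · M_41   where M_41 = det([-3 -1 8 -6; -5 -3 -7 -8; -1 -8 -3 7; -9 7 9 -7]) = 9895
det = (-1)·(-5)·(9895) = 49475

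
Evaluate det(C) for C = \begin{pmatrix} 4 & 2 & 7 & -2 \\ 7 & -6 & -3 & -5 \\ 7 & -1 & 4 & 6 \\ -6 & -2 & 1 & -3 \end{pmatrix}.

3599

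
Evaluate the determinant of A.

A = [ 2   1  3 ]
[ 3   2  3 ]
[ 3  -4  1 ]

-20

Expand along column 1:
  + 2 · |2 3; -4 1| = 2·(2 − (-12)) = 28
  − 3 · |1 3; -4 1| = −3·(1 − (-12)) = -39
  + 3 · |1 3; 2 3| = 3·(3 − 6) = -9
Sum: (28) + (-39) + (-9) = -20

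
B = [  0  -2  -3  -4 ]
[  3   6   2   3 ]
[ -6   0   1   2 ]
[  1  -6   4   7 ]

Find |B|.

Expand along row 1 (it has 1 zero):
  − (-2) · M_12   where M_12 = det([3 2 3; -6 1 2; 1 4 7]) = 10
  + (-3) · M_13   where M_13 = det([3 6 3; -6 0 2; 1 -6 7]) = 408
  − (-4) · M_14   where M_14 = det([3 6 2; -6 0 1; 1 -6 4]) = 240
det = (-1)·(-2)·(10) + (+1)·(-3)·(408) + (-1)·(-4)·(240) = -244

-244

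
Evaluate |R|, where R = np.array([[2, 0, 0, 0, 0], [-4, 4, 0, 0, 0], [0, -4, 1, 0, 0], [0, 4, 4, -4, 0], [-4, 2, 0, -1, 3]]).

The determinant is -96.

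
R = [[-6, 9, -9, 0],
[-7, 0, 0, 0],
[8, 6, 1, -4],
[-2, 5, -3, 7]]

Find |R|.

Expand along row 2 (it has 3 zeros):
  − (-7) · M_21   where M_21 = det([9 -9 0; 6 1 -4; 5 -3 7]) = 513
det = (-1)·(-7)·(513) = 3591

The determinant is 3591.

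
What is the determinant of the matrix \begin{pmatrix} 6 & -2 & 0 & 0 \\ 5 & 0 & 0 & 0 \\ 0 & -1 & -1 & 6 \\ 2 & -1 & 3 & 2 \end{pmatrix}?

-200

The matrix is block lower-triangular with a 2×2 block and a 2×2 block on the diagonal, so its determinant equals the product of the determinants of the diagonal blocks.
det of the 2×2 block = 10
det of the 2×2 block = -20
det = (10)·(-20) = -200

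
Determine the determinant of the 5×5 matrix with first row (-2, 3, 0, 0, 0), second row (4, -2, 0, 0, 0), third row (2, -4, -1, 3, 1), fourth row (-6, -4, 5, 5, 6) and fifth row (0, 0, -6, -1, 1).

872

The matrix is block lower-triangular with a 2×2 block and a 3×3 block on the diagonal, so its determinant equals the product of the determinants of the diagonal blocks.
det of the 2×2 block = -8
det of the 3×3 block = -109
det = (-8)·(-109) = 872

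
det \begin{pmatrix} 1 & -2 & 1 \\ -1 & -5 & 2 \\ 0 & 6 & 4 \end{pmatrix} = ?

Expand along column 1:
  + 1 · |-5 2; 6 4| = 1·(-20 − 12) = -32
  − (-1) · |-2 1; 6 4| = −(-1)·(-8 − 6) = -14
Sum: (-32) + (-14) = -46

The determinant is -46.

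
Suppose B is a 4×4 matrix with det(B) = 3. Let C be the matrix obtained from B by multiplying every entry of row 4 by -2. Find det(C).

-6

Scaling one row by -2 multiplies the determinant by -2.
det(C) = (-2)·(3) = -6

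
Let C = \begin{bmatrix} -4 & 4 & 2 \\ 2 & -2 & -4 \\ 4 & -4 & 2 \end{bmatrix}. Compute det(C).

|C| = 0

Expand along row 1:
  + (-4) · |-2 -4; -4 2| = (-4)·(-4 − 16) = 80
  − 4 · |2 -4; 4 2| = −4·(4 − (-16)) = -80
  + 2 · |2 -2; 4 -4| = 2·(-8 − (-8)) = 0
Sum: (80) + (-80) + (0) = 0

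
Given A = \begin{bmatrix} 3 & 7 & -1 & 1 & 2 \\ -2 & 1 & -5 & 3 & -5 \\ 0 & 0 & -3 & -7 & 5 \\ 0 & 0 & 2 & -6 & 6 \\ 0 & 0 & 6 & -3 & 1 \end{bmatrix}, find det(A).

det(A) = -2108

A is block upper-triangular with a 2×2 block and a 3×3 block on the diagonal, so its determinant equals the product of the determinants of the diagonal blocks.
det of the 2×2 block = 17
det of the 3×3 block = -124
det = (17)·(-124) = -2108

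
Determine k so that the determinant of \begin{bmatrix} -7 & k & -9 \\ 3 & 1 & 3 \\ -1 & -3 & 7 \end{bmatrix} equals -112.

3

Expanding along the column containing k, det(A) is linear in k: det(A) = (-24)·k + (-40).
Set (-24)·k + (-40) = -112  ⇒  (-24)·k = -72  ⇒  k = 3.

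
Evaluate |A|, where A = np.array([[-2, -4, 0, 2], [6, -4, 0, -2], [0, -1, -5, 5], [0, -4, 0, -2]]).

det(A) = 480

Expand along column 3 (it has 3 zeros):
  + (-5) · M_33   where M_33 = det([-2 -4 2; 6 -4 -2; 0 -4 -2]) = -96
det = (+1)·(-5)·(-96) = 480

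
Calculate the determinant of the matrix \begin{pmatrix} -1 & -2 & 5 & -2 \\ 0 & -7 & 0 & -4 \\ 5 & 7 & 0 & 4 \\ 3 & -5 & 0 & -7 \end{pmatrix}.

The determinant is -725.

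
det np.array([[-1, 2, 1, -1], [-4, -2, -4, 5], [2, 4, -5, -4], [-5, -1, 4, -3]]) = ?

Expand along row 1:
  + (-1) · M_11   where M_11 = det([-2 -4 5; 4 -5 -4; -1 4 -3]) = -71
  − (2) · M_12   where M_12 = det([-4 -4 5; 2 -5 -4; -5 4 -3]) = -313
  + (1) · M_13   where M_13 = det([-4 -2 5; 2 4 -4; -5 -1 -3]) = 102
  − (-1) · M_14   where M_14 = det([-4 -2 -4; 2 4 -5; -5 -1 4]) = -150
det = (+1)·(-1)·(-71) + (-1)·(2)·(-313) + (+1)·(1)·(102) + (-1)·(-1)·(-150) = 649

649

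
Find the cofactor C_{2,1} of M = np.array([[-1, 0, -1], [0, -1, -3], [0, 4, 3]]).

Delete row 2 and column 1; the remaining 2×2 submatrix is [0 -1; 4 3].
Its determinant is 0·3 − (-1)·4 = 4.
The cofactor carries sign (−1)^(2+1) = −1, so C_{2,1} = −(4) = -4.

The cofactor is -4.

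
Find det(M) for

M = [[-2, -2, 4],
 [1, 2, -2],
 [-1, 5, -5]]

Expand along column 1:
  + (-2) · |2 -2; 5 -5| = (-2)·(-10 − (-10)) = 0
  − 1 · |-2 4; 5 -5| = −1·(10 − 20) = 10
  + (-1) · |-2 4; 2 -2| = (-1)·(4 − 8) = 4
Sum: (0) + (10) + (4) = 14

The determinant is 14.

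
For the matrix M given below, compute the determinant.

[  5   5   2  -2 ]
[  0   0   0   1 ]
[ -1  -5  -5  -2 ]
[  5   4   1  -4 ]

-3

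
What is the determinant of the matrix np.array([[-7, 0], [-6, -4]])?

The determinant is 28.

det = (-7)·(-4) − 0·(-6) = 28 − 0 = 28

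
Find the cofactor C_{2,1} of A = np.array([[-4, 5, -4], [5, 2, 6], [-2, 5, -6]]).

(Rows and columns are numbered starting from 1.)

10

Delete row 2 and column 1; the remaining 2×2 submatrix is [5 -4; 5 -6].
Its determinant is 5·(-6) − (-4)·5 = -10.
The cofactor carries sign (−1)^(2+1) = −1, so C_{2,1} = −(-10) = 10.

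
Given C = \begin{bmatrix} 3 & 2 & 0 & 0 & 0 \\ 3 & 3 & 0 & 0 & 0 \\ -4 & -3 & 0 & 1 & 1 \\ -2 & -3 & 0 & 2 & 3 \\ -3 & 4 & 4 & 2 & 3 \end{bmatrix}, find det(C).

C is block lower-triangular with a 2×2 block and a 3×3 block on the diagonal, so its determinant equals the product of the determinants of the diagonal blocks.
det of the 2×2 block = 3
det of the 3×3 block = 4
det = (3)·(4) = 12

det(C) = 12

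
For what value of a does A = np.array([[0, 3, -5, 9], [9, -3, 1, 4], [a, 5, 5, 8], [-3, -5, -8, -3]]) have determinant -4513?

Expanding along the column containing a, det(A) is linear in a: det(A) = (493)·a + (-2541).
Set (493)·a + (-2541) = -4513  ⇒  (493)·a = -1972  ⇒  a = -4.

a = -4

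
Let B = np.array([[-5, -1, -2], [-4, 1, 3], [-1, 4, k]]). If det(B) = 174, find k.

-9

Expanding along the row containing k, det(B) is linear in k: det(B) = (-9)·k + (93).
Set (-9)·k + (93) = 174  ⇒  (-9)·k = 81  ⇒  k = -9.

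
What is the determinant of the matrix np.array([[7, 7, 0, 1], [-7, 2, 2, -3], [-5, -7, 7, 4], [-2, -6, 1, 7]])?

Expand along row 1 (it has 1 zero):
  + (7) · M_11   where M_11 = det([2 2 -3; -7 7 4; -6 1 7]) = 35
  − (7) · M_12   where M_12 = det([-7 2 -3; -5 7 4; -2 1 7]) = -288
  − (1) · M_14   where M_14 = det([-7 2 2; -5 -7 7; -2 -6 1]) = -231
det = (+1)·(7)·(35) + (-1)·(7)·(-288) + (-1)·(1)·(-231) = 2492

2492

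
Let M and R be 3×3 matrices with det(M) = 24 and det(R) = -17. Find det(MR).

det(MR) = det(M)·det(R) = (24)·(-17) = -408

-408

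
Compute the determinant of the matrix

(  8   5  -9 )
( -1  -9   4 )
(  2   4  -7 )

The determinant is 255.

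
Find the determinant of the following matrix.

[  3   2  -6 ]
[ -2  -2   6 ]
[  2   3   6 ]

Expand along column 1:
  + 3 · |-2 6; 3 6| = 3·(-12 − 18) = -90
  − (-2) · |2 -6; 3 6| = −(-2)·(12 − (-18)) = 60
  + 2 · |2 -6; -2 6| = 2·(12 − 12) = 0
Sum: (-90) + (60) + (0) = -30

The determinant is -30.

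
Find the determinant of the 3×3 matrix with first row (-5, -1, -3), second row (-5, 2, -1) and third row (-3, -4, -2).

-31

Expand along column 1:
  + (-5) · |2 -1; -4 -2| = (-5)·(-4 − 4) = 40
  − (-5) · |-1 -3; -4 -2| = −(-5)·(2 − 12) = -50
  + (-3) · |-1 -3; 2 -1| = (-3)·(1 − (-6)) = -21
Sum: (40) + (-50) + (-21) = -31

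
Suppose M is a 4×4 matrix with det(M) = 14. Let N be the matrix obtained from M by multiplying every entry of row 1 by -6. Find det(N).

The determinant is -84.

Scaling one row by -6 multiplies the determinant by -6.
det(N) = (-6)·(14) = -84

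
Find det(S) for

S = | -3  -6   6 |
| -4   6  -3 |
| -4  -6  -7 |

Expand along column 1:
  + (-3) · |6 -3; -6 -7| = (-3)·(-42 − 18) = 180
  − (-4) · |-6 6; -6 -7| = −(-4)·(42 − (-36)) = 312
  + (-4) · |-6 6; 6 -3| = (-4)·(18 − 36) = 72
Sum: (180) + (312) + (72) = 564

564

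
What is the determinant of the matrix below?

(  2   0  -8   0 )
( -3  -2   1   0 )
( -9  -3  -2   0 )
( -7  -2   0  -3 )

Expand along column 4 (it has 3 zeros):
  + (-3) · M_44   where M_44 = det([2 0 -8; -3 -2 1; -9 -3 -2]) = 86
det = (+1)·(-3)·(86) = -258

The determinant is -258.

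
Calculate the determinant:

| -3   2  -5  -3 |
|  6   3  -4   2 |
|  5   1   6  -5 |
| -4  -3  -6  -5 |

2249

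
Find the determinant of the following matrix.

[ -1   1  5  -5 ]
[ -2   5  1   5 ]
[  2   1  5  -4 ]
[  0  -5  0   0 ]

-495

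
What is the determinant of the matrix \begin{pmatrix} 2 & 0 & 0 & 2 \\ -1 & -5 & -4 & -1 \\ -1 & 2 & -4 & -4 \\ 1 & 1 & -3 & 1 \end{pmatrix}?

The determinant is 114.

Expand along row 1 (it has 2 zeros):
  + (2) · M_11   where M_11 = det([-5 -4 -1; 2 -4 -4; 1 -3 1]) = 106
  − (2) · M_14   where M_14 = det([-1 -5 -4; -1 2 -4; 1 1 -3]) = 49
det = (+1)·(2)·(106) + (-1)·(2)·(49) = 114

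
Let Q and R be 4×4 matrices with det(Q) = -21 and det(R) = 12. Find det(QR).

det(QR) = det(Q)·det(R) = (-21)·(12) = -252

-252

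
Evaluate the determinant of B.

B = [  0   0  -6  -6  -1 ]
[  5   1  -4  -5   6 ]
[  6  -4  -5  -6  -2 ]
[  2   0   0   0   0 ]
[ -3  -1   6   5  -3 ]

Expand along row 4 (it has 4 zeros):
  − (2) · M_41   where M_41 = det([0 -6 -6 -1; 1 -4 -5 6; -4 -5 -6 -2; -1 6 5 -3]) = 226
det = (-1)·(2)·(226) = -452

-452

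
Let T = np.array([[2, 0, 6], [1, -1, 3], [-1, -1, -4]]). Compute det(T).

2

Expand along row 1:
  + 2 · |-1 3; -1 -4| = 2·(4 − (-3)) = 14
  + 6 · |1 -1; -1 -1| = 6·(-1 − 1) = -12
Sum: (14) + (-12) = 2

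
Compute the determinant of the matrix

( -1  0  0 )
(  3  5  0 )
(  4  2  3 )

The matrix is lower triangular, so the determinant is the product of the diagonal entries:
det = (-1) · (5) · (3) = -15

-15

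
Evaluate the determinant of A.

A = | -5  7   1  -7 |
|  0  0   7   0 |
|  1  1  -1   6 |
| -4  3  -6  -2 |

721

Expand along row 2 (it has 3 zeros):
  − (7) · M_23   where M_23 = det([-5 7 -7; 1 1 6; -4 3 -2]) = -103
det = (-1)·(7)·(-103) = 721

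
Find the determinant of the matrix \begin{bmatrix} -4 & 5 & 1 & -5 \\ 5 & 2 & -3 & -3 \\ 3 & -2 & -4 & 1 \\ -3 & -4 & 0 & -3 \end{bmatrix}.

-692

Expand along row 4 (it has 1 zero):
  − (-3) · M_41   where M_41 = det([5 1 -5; 2 -3 -3; -2 -4 1]) = -1
  + (-4) · M_42   where M_42 = det([-4 1 -5; 5 -3 -3; 3 -4 1]) = 101
  + (-3) · M_44   where M_44 = det([-4 5 1; 5 2 -3; 3 -2 -4]) = 95
det = (-1)·(-3)·(-1) + (+1)·(-4)·(101) + (+1)·(-3)·(95) = -692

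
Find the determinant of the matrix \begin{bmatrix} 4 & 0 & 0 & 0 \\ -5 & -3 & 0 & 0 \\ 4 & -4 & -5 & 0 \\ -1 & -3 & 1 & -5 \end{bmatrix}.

The matrix is lower triangular, so the determinant is the product of the diagonal entries:
det = (4) · (-3) · (-5) · (-5) = -300

-300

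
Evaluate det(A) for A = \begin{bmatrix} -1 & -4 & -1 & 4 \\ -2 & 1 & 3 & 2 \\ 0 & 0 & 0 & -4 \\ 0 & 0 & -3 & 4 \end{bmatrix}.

108

A is block upper-triangular with a 2×2 block and a 2×2 block on the diagonal, so its determinant equals the product of the determinants of the diagonal blocks.
det of the 2×2 block = -9
det of the 2×2 block = -12
det = (-9)·(-12) = 108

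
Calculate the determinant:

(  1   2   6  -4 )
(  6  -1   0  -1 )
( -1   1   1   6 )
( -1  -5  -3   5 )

Expand along row 2 (it has 1 zero):
  − (6) · M_21   where M_21 = det([2 6 -4; 1 1 6; -5 -3 5]) = -172
  + (-1) · M_22   where M_22 = det([1 6 -4; -1 1 6; -1 -3 5]) = 1
  + (-1) · M_24   where M_24 = det([1 2 6; -1 1 1; -1 -5 -3]) = 30
det = (-1)·(6)·(-172) + (+1)·(-1)·(1) + (+1)·(-1)·(30) = 1001

1001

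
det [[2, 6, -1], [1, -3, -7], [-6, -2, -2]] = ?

Expand along row 1:
  + 2 · |-3 -7; -2 -2| = 2·(6 − 14) = -16
  − 6 · |1 -7; -6 -2| = −6·(-2 − 42) = 264
  + (-1) · |1 -3; -6 -2| = (-1)·(-2 − 18) = 20
Sum: (-16) + (264) + (20) = 268

268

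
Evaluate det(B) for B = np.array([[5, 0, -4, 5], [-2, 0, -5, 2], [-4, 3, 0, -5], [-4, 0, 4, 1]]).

Expand along column 2 (it has 3 zeros):
  − (3) · M_32   where M_32 = det([5 -4 5; -2 -5 2; -4 4 1]) = -181
det = (-1)·(3)·(-181) = 543

543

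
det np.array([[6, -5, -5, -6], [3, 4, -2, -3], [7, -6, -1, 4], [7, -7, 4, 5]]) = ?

The determinant is -1989.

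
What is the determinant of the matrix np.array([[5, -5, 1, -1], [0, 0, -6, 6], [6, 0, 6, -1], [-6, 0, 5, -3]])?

The determinant is 1260.

Expand along column 2 (it has 3 zeros):
  − (-5) · M_12   where M_12 = det([0 -6 6; 6 6 -1; -6 5 -3]) = 252
det = (-1)·(-5)·(252) = 1260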